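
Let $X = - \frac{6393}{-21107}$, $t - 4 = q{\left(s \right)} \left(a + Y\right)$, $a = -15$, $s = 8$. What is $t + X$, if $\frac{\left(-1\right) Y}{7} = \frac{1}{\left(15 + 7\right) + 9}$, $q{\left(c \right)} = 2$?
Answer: $- \frac{17109557}{654317} \approx -26.149$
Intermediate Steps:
$Y = - \frac{7}{31}$ ($Y = - \frac{7}{\left(15 + 7\right) + 9} = - \frac{7}{22 + 9} = - \frac{7}{31} \approx -0.22581$)
$t = - \frac{820}{31}$ ($t = 4 + 2 \left(-15 - \frac{7}{31}\right) = 4 + 2 \left(- \frac{472}{31}\right) = 4 - \frac{944}{31} = - \frac{820}{31} \approx -26.452$)
$X = \frac{6393}{21107}$ ($X = \left(-6393\right) \left(- \frac{1}{21107}\right) = \frac{6393}{21107} \approx 0.30289$)
$t + X = - \frac{820}{31} + \frac{6393}{21107} = - \frac{17109557}{654317}$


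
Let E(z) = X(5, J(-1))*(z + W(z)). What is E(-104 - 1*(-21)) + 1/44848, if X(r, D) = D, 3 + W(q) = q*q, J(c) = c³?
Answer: -305100943/44848 ≈ -6803.0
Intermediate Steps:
W(q) = -3 + q² (W(q) = -3 + q*q = -3 + q²)
E(z) = 3 - z - z² (E(z) = (-1)³*(z + (-3 + z²)) = -(-3 + z + z²) = 3 - z - z²)
E(-104 - 1*(-21)) + 1/44848 = (3 - (-104 - 1*(-21)) - (-104 - 1*(-21))²) + 1/44848 = (3 - (-104 + 21) - (-104 + 21)²) + 1/44848 = (3 - 1*(-83) - 1*(-83)²) + 1/44848 = (3 + 83 - 1*6889) + 1/44848 = (3 + 83 - 6889) + 1/44848 = -6803 + 1/44848 = -305100943/44848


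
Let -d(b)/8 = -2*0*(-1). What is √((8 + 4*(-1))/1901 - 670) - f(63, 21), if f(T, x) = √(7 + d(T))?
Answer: -√7 + I*√2421239066/1901 ≈ -2.6458 + 25.884*I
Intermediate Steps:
d(b) = 0 (d(b) = -8*(-2*0)*(-1) = -0*(-1) = -8*0 = 0)
f(T, x) = √7 (f(T, x) = √(7 + 0) = √7)
√((8 + 4*(-1))/1901 - 670) - f(63, 21) = √((8 + 4*(-1))/1901 - 670) - √7 = √((8 - 4)*(1/1901) - 670) - √7 = √(4*(1/1901) - 670) - √7 = √(4/1901 - 670) - √7 = √(-1273666/1901) - √7 = I*√2421239066/1901 - √7 = -√7 + I*√2421239066/1901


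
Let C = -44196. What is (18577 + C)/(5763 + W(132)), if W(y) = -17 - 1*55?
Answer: -25619/5691 ≈ -4.5017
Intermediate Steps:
W(y) = -72 (W(y) = -17 - 55 = -72)
(18577 + C)/(5763 + W(132)) = (18577 - 44196)/(5763 - 72) = -25619/5691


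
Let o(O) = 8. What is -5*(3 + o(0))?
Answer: -55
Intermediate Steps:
-5*(3 + o(0)) = -5*(3 + 8) = -5*11 = -55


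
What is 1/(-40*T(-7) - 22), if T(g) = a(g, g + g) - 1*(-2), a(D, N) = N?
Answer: 1/458 ≈ 0.0021834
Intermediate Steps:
T(g) = 2 + 2*g (T(g) = (g + g) - 1*(-2) = 2*g + 2 = 2 + 2*g)
1/(-40*T(-7) - 22) = 1/(-40*(2 + 2*(-7)) - 22) = 1/(-40*(2 - 14) - 22) = 1/(-40*(-12) - 22) = 1/(480 - 22) = 1/458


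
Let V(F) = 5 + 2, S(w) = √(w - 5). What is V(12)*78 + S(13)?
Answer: 546 + 2*√2 ≈ 548.83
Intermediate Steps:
S(w) = √(-5 + w)
V(F) = 7
V(12)*78 + S(13) = 7*78 + √(-5 + 13) = 546 + √8 = 546 + 2*√2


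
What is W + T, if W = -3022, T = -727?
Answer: -3749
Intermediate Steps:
W + T = -3022 - 727 = -3749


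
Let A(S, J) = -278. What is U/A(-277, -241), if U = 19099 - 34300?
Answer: 15201/278 ≈ 54.680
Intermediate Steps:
U = -15201
U/A(-277, -241) = -15201/(-278) = -15201*(-1/278) = 15201/278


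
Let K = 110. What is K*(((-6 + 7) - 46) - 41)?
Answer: -9460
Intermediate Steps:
K*(((-6 + 7) - 46) - 41) = 110*(((-6 + 7) - 46) - 41) = 110*((1 - 46) - 41) = 110*(-45 - 41) = 110*(-86) = -9460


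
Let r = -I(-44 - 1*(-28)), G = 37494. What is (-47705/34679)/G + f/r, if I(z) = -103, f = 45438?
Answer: 59080955694973/133926205878 ≈ 441.15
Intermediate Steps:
r = 103 (r = -1*(-103) = 103)
(-47705/34679)/G + f/r = -47705/34679/37494 + 45438/103 = -47705*1/34679*(1/37494) + 45438*(1/103) = -47705/34679*1/37494 + 45438/103 = -47705/1300254426 + 45438/103 = 59080955694973/133926205878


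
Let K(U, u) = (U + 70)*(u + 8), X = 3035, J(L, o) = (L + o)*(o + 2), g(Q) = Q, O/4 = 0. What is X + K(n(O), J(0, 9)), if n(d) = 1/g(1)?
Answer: 10632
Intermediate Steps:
O = 0 (O = 4*0 = 0)
J(L, o) = (2 + o)*(L + o) (J(L, o) = (L + o)*(2 + o) = (2 + o)*(L + o))
n(d) = 1 (n(d) = 1/1 = 1)
K(U, u) = (8 + u)*(70 + U) (K(U, u) = (70 + U)*(8 + u) = (8 + u)*(70 + U))
X + K(n(O), J(0, 9)) = 3035 + (560 + 8*1 + 70*(9² + 2*0 + 2*9 + 0*9) + 1*(9² + 2*0 + 2*9 + 0*9)) = 3035 + (560 + 8 + 70*(81 + 0 + 18 + 0) + 1*(81 + 0 + 18 + 0)) = 3035 + (560 + 8 + 70*99 + 1*99) = 3035 + (560 + 8 + 6930 + 99) = 3035 + 7597 = 10632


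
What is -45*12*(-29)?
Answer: 15660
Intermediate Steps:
-45*12*(-29) = -540*(-29) = 15660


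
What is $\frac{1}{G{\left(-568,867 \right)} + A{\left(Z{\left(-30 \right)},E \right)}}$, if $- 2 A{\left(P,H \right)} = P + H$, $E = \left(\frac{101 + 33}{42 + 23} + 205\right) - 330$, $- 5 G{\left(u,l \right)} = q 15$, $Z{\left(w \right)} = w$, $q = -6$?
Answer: $\frac{130}{12281} \approx 0.010585$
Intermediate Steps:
$G{\left(u,l \right)} = 18$ ($G{\left(u,l \right)} = - \frac{\left(-6\right) 15}{5} = \left(- \frac{1}{5}\right) \left(-90\right) = 18$)
$E = - \frac{7991}{65}$ ($E = \left(\frac{134}{65} + 205\right) - 330 = \frac{13459}{65} - 330 = - \frac{7991}{65} \approx -122.94$)
$A{\left(P,H \right)} = - \frac{H}{2} - \frac{P}{2}$ ($A{\left(P,H \right)} = - \frac{P + H}{2} = - \frac{H + P}{2} = - \frac{H}{2} - \frac{P}{2}$)
$\frac{1}{G{\left(-568,867 \right)} + A{\left(Z{\left(-30 \right)},E \right)}} = \frac{1}{18 - - \frac{9941}{130}} = \frac{1}{18 + \left(\frac{7991}{130} + 15\right)} = \frac{1}{18 + \frac{9941}{130}} = \frac{1}{\frac{12281}{130}} = \frac{130}{12281}$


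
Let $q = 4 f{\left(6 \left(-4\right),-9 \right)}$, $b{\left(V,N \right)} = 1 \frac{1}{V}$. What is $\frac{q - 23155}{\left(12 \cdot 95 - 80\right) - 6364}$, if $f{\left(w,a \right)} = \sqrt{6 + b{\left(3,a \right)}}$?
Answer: $\frac{23155}{5304} - \frac{\sqrt{57}}{3978} \approx 4.3637$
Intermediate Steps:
$b{\left(V,N \right)} = \frac{1}{V}$
$f{\left(w,a \right)} = \frac{\sqrt{57}}{3}$ ($f{\left(w,a \right)} = \sqrt{6 + \frac{1}{3}} = \sqrt{\frac{19}{3}} = \frac{\sqrt{57}}{3}$)
$q = \frac{4 \sqrt{57}}{3}$ ($q = 4 \frac{\sqrt{57}}{3} = \frac{4 \sqrt{57}}{3} \approx 10.066$)
$\frac{q - 23155}{\left(12 \cdot 95 - 80\right) - 6364} = \frac{\frac{4 \sqrt{57}}{3} - 23155}{\left(12 \cdot 95 - 80\right) - 6364} = \frac{-23155 + \frac{4 \sqrt{57}}{3}}{\left(1140 - 80\right) - 6364} = \frac{-23155 + \frac{4 \sqrt{57}}{3}}{1060 - 6364} = \frac{-23155 + \frac{4 \sqrt{57}}{3}}{-5304} = \left(-23155 + \frac{4 \sqrt{57}}{3}\right) \left(- \frac{1}{5304}\right) = \frac{23155}{5304} - \frac{\sqrt{57}}{3978}$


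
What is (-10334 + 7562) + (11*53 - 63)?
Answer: -2252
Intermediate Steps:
(-10334 + 7562) + (11*53 - 63) = -2772 + (583 - 63) = -2772 + 520 = -2252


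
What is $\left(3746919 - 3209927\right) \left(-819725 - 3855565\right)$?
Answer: $-2510593327680$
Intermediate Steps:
$\left(3746919 - 3209927\right) \left(-819725 - 3855565\right) = 536992 \left(-4675290\right) = -2510593327680$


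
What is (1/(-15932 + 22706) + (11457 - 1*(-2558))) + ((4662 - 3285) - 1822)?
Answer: 91923181/6774 ≈ 13570.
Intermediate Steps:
(1/(-15932 + 22706) + (11457 - 1*(-2558))) + ((4662 - 3285) - 1822) = (1/6774 + (11457 + 2558)) + (1377 - 1822) = (1/6774 + 14015) - 445 = 94937611/6774 - 445 = 91923181/6774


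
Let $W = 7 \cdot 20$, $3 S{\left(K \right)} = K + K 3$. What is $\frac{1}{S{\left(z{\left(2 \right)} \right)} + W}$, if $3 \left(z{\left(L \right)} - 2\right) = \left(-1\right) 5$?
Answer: $\frac{9}{1264} \approx 0.0071203$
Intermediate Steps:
$z{\left(L \right)} = \frac{1}{3}$ ($z{\left(L \right)} = 2 + \frac{\left(-1\right) 5}{3} = 2 + \frac{1}{3} \left(-5\right) = 2 - \frac{5}{3} = \frac{1}{3}$)
$S{\left(K \right)} = \frac{4 K}{3}$ ($S{\left(K \right)} = \frac{K + K 3}{3} = \frac{K + 3 K}{3} = \frac{4 K}{3}$)
$W = 140$
$\frac{1}{S{\left(z{\left(2 \right)} \right)} + W} = \frac{1}{\frac{4}{3} \cdot \frac{1}{3} + 140} = \frac{1}{\frac{4}{9} + 140} = \frac{1}{\frac{1264}{9}} = \frac{9}{1264}$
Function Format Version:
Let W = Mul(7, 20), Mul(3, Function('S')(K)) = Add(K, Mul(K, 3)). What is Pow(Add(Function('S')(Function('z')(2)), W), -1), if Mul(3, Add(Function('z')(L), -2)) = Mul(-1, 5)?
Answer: Rational(9, 1264) ≈ 0.0071203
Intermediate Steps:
Function('z')(L) = Rational(1, 3) (Function('z')(L) = Add(2, Mul(Rational(1, 3), Mul(-1, 5))) = Add(2, Mul(Rational(1, 3), -5)) = Add(2, Rational(-5, 3)) = Rational(1, 3))
Function('S')(K) = Mul(Rational(4, 3), K) (Function('S')(K) = Mul(Rational(1, 3), Add(K, Mul(K, 3))) = Mul(Rational(1, 3), Add(K, Mul(3, K))) = Mul(Rational(1, 3), Mul(4, K)) = Mul(Rational(4, 3), K))
W = 140
Pow(Add(Function('S')(Function('z')(2)), W), -1) = Pow(Add(Mul(Rational(4, 3), Rational(1, 3)), 140), -1) = Pow(Add(Rational(4, 9), 140), -1) = Pow(Rational(1264, 9), -1) = Rational(9, 1264)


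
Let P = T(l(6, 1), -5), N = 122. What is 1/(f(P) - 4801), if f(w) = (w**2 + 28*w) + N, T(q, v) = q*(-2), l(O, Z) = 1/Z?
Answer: -1/4731 ≈ -0.00021137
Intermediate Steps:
T(q, v) = -2*q
P = -2 (P = -2/1 = -2*1 = -2)
f(w) = 122 + w**2 + 28*w (f(w) = (w**2 + 28*w) + 122 = 122 + w**2 + 28*w)
1/(f(P) - 4801) = 1/((122 + (-2)**2 + 28*(-2)) - 4801) = 1/((122 + 4 - 56) - 4801) = 1/(70 - 4801) = 1/(-4731) = -1/4731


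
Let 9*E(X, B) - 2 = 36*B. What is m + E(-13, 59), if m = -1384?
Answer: -10330/9 ≈ -1147.8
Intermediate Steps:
E(X, B) = 2/9 + 4*B (E(X, B) = 2/9 + (36*B)/9 = 2/9 + 4*B)
m + E(-13, 59) = -1384 + (2/9 + 4*59) = -1384 + (2/9 + 236) = -1384 + 2126/9 = -10330/9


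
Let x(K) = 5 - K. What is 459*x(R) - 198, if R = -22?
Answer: 12195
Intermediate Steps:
459*x(R) - 198 = 459*(5 - 1*(-22)) - 198 = 459*(5 + 22) - 198 = 459*27 - 198 = 12393 - 198 = 12195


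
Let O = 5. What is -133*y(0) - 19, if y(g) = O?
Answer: -684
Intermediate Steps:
y(g) = 5
-133*y(0) - 19 = -133*5 - 19 = -665 - 19 = -684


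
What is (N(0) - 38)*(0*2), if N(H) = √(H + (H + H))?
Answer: 0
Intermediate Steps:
N(H) = √3*√H (N(H) = √(H + 2*H) = √(3*H) = √3*√H)
(N(0) - 38)*(0*2) = (√3*√0 - 38)*(0*2) = (√3*0 - 38)*0 = (0 - 38)*0 = -38*0 = 0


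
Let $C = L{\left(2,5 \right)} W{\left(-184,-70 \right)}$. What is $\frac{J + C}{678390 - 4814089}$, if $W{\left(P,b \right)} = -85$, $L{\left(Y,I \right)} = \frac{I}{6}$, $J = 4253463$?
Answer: $- \frac{25520353}{24814194} \approx -1.0285$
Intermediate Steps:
$L{\left(Y,I \right)} = \frac{I}{6}$ ($L{\left(Y,I \right)} = I \frac{1}{6} = \frac{I}{6}$)
$C = - \frac{425}{6}$ ($C = \frac{1}{6} \cdot 5 \left(-85\right) = \frac{5}{6} \left(-85\right) = - \frac{425}{6} \approx -70.833$)
$\frac{J + C}{678390 - 4814089} = \frac{4253463 - \frac{425}{6}}{678390 - 4814089} = \frac{25520353}{6 \left(-4135699\right)} = \frac{25520353}{6} \left(- \frac{1}{4135699}\right) = - \frac{25520353}{24814194}$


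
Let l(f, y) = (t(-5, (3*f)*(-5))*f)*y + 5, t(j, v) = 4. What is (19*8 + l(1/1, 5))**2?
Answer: 31329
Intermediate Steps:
l(f, y) = 5 + 4*f*y (l(f, y) = (4*f)*y + 5 = 4*f*y + 5 = 5 + 4*f*y)
(19*8 + l(1/1, 5))**2 = (19*8 + (5 + 4*5/1))**2 = (152 + (5 + 4*1*5))**2 = (152 + (5 + 20))**2 = (152 + 25)**2 = 177**2 = 31329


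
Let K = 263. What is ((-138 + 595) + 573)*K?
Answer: 270890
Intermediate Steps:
((-138 + 595) + 573)*K = ((-138 + 595) + 573)*263 = (457 + 573)*263 = 1030*263 = 270890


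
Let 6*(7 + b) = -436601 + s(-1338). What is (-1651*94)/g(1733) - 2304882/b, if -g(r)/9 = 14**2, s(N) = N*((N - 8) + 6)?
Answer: 93045590825/1196236314 ≈ 77.782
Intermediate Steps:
s(N) = N*(-2 + N) (s(N) = N*((-8 + N) + 6) = N*(-2 + N))
g(r) = -1764 (g(r) = -9*14**2 = -9*196 = -1764)
b = 1356277/6 (b = -7 + (-436601 - 1338*(-2 - 1338))/6 = -7 + (-436601 - 1338*(-1340))/6 = -7 + (-436601 + 1792920)/6 = -7 + (1/6)*1356319 = -7 + 1356319/6 = 1356277/6 ≈ 2.2605e+5)
(-1651*94)/g(1733) - 2304882/b = -1651*94/(-1764) - 2304882/1356277/6 = -155194*(-1/1764) - 2304882*6/1356277 = 77597/882 - 13829292/1356277 = 93045590825/1196236314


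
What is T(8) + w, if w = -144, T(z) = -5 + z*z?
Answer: -85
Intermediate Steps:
T(z) = -5 + z²
T(8) + w = (-5 + 8²) - 144 = (-5 + 64) - 144 = 59 - 144 = -85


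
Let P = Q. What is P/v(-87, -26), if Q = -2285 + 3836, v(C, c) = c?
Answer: -1551/26 ≈ -59.654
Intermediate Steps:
Q = 1551
P = 1551
P/v(-87, -26) = 1551/(-26) = 1551*(-1/26) = -1551/26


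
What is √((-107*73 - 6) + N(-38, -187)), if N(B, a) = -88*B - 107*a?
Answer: 4*√971 ≈ 124.64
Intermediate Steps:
N(B, a) = -107*a - 88*B
√((-107*73 - 6) + N(-38, -187)) = √((-107*73 - 6) + (-107*(-187) - 88*(-38))) = √((-7811 - 6) + (20009 + 3344)) = √(-7817 + 23353) = √15536 = 4*√971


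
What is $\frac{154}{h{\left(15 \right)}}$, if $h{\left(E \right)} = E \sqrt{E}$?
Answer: $\frac{154 \sqrt{15}}{225} \approx 2.6508$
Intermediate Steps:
$h{\left(E \right)} = E^{\frac{3}{2}}$
$\frac{154}{h{\left(15 \right)}} = \frac{154}{15^{\frac{3}{2}}} = \frac{154}{15 \sqrt{15}} = 154 \frac{\sqrt{15}}{225} = \frac{154 \sqrt{15}}{225}$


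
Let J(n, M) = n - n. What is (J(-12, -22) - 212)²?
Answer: 44944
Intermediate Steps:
J(n, M) = 0
(J(-12, -22) - 212)² = (0 - 212)² = (-212)² = 44944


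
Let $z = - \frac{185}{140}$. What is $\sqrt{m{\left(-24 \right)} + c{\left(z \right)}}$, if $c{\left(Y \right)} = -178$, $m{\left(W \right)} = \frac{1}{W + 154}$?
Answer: $\frac{3 i \sqrt{334230}}{130} \approx 13.341 i$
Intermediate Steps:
$z = - \frac{37}{28}$ ($z = \left(-185\right) \frac{1}{140} = - \frac{37}{28} \approx -1.3214$)
$m{\left(W \right)} = \frac{1}{154 + W}$
$\sqrt{m{\left(-24 \right)} + c{\left(z \right)}} = \sqrt{\frac{1}{154 - 24} - 178} = \sqrt{\frac{1}{130} - 178} = \sqrt{- \frac{23139}{130}} = \frac{3 i \sqrt{334230}}{130}$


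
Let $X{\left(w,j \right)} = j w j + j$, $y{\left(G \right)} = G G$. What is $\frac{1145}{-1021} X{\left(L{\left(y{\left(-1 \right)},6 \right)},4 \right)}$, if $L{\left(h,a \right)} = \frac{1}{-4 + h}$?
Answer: $\frac{4580}{3063} \approx 1.4953$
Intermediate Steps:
$y{\left(G \right)} = G^{2}$
$X{\left(w,j \right)} = j + w j^{2}$ ($X{\left(w,j \right)} = w j^{2} + j = j + w j^{2}$)
$\frac{1145}{-1021} X{\left(L{\left(y{\left(-1 \right)},6 \right)},4 \right)} = \frac{1145}{-1021} \cdot 4 \left(1 + \frac{4}{-4 + \left(-1\right)^{2}}\right) = 1145 \left(- \frac{1}{1021}\right) 4 \left(1 + \frac{4}{-4 + 1}\right) = - \frac{1145 \cdot 4 \left(1 + \frac{4}{-3}\right)}{1021} = - \frac{1145 \cdot 4 \left(1 + 4 \left(- \frac{1}{3}\right)\right)}{1021} = - \frac{1145 \cdot 4 \left(1 - \frac{4}{3}\right)}{1021} = - \frac{1145 \cdot 4 \left(- \frac{1}{3}\right)}{1021} = \left(- \frac{1145}{1021}\right) \left(- \frac{4}{3}\right) = \frac{4580}{3063}$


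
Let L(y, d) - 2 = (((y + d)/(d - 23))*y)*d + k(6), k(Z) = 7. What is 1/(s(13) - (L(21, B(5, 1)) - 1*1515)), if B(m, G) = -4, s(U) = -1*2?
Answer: 9/13060 ≈ 0.00068913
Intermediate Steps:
s(U) = -2
L(y, d) = 9 + d*y*(d + y)/(-23 + d) (L(y, d) = 2 + ((((y + d)/(d - 23))*y)*d + 7) = 2 + ((((d + y)/(-23 + d))*y)*d + 7) = 2 + ((y*(d + y)/(-23 + d))*d + 7) = 2 + (d*y*(d + y)/(-23 + d) + 7) = 2 + (7 + d*y*(d + y)/(-23 + d)) = 9 + d*y*(d + y)/(-23 + d))
1/(s(13) - (L(21, B(5, 1)) - 1*1515)) = 1/(-2 - ((-207 + 9*(-4) - 4*21² + 21*(-4)²)/(-23 - 4) - 1*1515)) = 1/(-2 - ((-207 - 36 - 4*441 + 21*16)/(-27) - 1515)) = 1/(-2 - (-(-207 - 36 - 1764 + 336)/27 - 1515)) = 1/(-2 - (-1/27*(-1671) - 1515)) = 1/(-2 - (557/9 - 1515)) = 1/(-2 - 1*(-13078/9)) = 1/(-2 + 13078/9) = 1/(13060/9) = 9/13060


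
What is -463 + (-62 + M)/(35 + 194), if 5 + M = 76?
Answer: -106018/229 ≈ -462.96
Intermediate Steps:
M = 71 (M = -5 + 76 = 71)
-463 + (-62 + M)/(35 + 194) = -463 + (-62 + 71)/(35 + 194) = -463 + 9/229 = -106018/229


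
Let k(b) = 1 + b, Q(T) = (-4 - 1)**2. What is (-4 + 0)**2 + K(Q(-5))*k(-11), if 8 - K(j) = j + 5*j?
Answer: 1436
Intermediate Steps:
Q(T) = 25 (Q(T) = (-5)**2 = 25)
K(j) = 8 - 6*j (K(j) = 8 - (j + 5*j) = 8 - 6*j)
(-4 + 0)**2 + K(Q(-5))*k(-11) = (-4 + 0)**2 + (8 - 6*25)*(1 - 11) = (-4)**2 + (8 - 150)*(-10) = 16 - 142*(-10) = 16 + 1420 = 1436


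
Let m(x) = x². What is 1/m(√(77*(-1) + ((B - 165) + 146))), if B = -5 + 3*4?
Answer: -1/89 ≈ -0.011236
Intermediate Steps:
B = 7 (B = -5 + 12 = 7)
1/m(√(77*(-1) + ((B - 165) + 146))) = 1/((√(77*(-1) + ((7 - 165) + 146)))²) = 1/((√(-77 + (-158 + 146)))²) = 1/((√(-77 - 12))²) = 1/((√(-89))²) = 1/((I*√89)²) = 1/(-89) = -1/89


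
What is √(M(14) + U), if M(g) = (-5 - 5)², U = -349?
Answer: I*√249 ≈ 15.78*I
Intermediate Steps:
M(g) = 100 (M(g) = (-10)² = 100)
√(M(14) + U) = √(100 - 349) = √(-249) = I*√249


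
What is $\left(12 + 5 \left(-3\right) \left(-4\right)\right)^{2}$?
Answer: $5184$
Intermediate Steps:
$\left(12 + 5 \left(-3\right) \left(-4\right)\right)^{2} = \left(12 - -60\right)^{2} = \left(12 + 60\right)^{2} = 72^{2} = 5184$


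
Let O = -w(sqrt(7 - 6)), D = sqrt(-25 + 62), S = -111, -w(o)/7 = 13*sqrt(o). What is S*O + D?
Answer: -10101 + sqrt(37) ≈ -10095.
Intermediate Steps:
w(o) = -91*sqrt(o)
D = sqrt(37) ≈ 6.0828
O = 91 (O = -(-91)*sqrt(sqrt(7 - 6)) = -(-91)*sqrt(sqrt(1)) = -(-91)*sqrt(1) = -(-91) = -1*(-91) = 91)
S*O + D = -111*91 + sqrt(37) = -10101 + sqrt(37)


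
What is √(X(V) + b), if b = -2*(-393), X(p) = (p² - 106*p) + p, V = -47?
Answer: √7930 ≈ 89.051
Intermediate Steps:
X(p) = p² - 105*p
b = 786
√(X(V) + b) = √(-47*(-105 - 47) + 786) = √(-47*(-152) + 786) = √(7144 + 786) = √7930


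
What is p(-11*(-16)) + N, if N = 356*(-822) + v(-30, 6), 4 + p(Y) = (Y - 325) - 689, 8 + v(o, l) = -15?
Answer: -293497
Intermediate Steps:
v(o, l) = -23 (v(o, l) = -8 - 15 = -23)
p(Y) = -1018 + Y (p(Y) = -4 + ((Y - 325) - 689) = -4 + ((-325 + Y) - 689) = -4 + (-1014 + Y) = -1018 + Y)
N = -292655 (N = 356*(-822) - 23 = -292632 - 23 = -292655)
p(-11*(-16)) + N = (-1018 - 11*(-16)) - 292655 = (-1018 + 176) - 292655 = -842 - 292655 = -293497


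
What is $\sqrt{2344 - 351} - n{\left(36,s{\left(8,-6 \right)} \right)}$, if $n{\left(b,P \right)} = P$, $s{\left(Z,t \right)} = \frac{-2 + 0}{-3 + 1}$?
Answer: $-1 + \sqrt{1993} \approx 43.643$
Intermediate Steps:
$s{\left(Z,t \right)} = 1$ ($s{\left(Z,t \right)} = - \frac{2}{-2} = \left(-2\right) \left(- \frac{1}{2}\right) = 1$)
$\sqrt{2344 - 351} - n{\left(36,s{\left(8,-6 \right)} \right)} = \sqrt{2344 - 351} - 1 = \sqrt{1993} - 1 = -1 + \sqrt{1993}$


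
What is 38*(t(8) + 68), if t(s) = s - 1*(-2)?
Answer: 2964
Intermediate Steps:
t(s) = 2 + s (t(s) = s + 2 = 2 + s)
38*(t(8) + 68) = 38*((2 + 8) + 68) = 38*(10 + 68) = 38*78 = 2964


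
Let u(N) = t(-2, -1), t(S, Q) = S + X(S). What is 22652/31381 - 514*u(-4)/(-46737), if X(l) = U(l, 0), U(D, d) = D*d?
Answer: 146632408/209521971 ≈ 0.69984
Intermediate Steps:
X(l) = 0 (X(l) = l*0 = 0)
t(S, Q) = S (t(S, Q) = S + 0 = S)
u(N) = -2
22652/31381 - 514*u(-4)/(-46737) = 22652/31381 - 514*(-2)/(-46737) = 22652*(1/31381) + 1028*(-1/46737) = 3236/4483 - 1028/46737 = 146632408/209521971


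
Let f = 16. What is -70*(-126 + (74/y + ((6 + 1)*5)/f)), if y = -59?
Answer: 4132205/472 ≈ 8754.7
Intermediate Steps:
-70*(-126 + (74/y + ((6 + 1)*5)/f)) = -70*(-126 + (74/(-59) + ((6 + 1)*5)/16)) = -70*(-126 + (74*(-1/59) + (7*5)*(1/16))) = -70*(-126 + (-74/59 + 35*(1/16))) = -70*(-126 + (-74/59 + 35/16)) = -70*(-126 + 881/944) = -70*(-118063/944) = 4132205/472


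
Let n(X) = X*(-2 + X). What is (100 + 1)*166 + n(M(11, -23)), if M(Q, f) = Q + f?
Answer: 16934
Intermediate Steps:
(100 + 1)*166 + n(M(11, -23)) = (100 + 1)*166 + (11 - 23)*(-2 + (11 - 23)) = 101*166 - 12*(-2 - 12) = 16766 - 12*(-14) = 16766 + 168 = 16934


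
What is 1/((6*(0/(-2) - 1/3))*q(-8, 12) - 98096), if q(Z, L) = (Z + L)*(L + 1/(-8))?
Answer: -1/98191 ≈ -1.0184e-5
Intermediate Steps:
q(Z, L) = (-⅛ + L)*(L + Z) (q(Z, L) = (L + Z)*(L - ⅛) = (L + Z)*(-⅛ + L) = (-⅛ + L)*(L + Z))
1/((6*(0/(-2) - 1/3))*q(-8, 12) - 98096) = 1/((6*(0/(-2) - 1/3))*(12² - ⅛*12 - ⅛*(-8) + 12*(-8)) - 98096) = 1/((6*(0*(-½) - 1*⅓))*(144 - 3/2 + 1 - 96) - 98096) = 1/((6*(0 - ⅓))*(95/2) - 98096) = 1/((6*(-⅓))*(95/2) - 98096) = 1/(-2*95/2 - 98096) = 1/(-95 - 98096) = 1/(-98191) = -1/98191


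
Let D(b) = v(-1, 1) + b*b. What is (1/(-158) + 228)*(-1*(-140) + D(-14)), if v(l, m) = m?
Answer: 12139751/158 ≈ 76834.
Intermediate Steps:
D(b) = 1 + b**2 (D(b) = 1 + b*b = 1 + b**2)
(1/(-158) + 228)*(-1*(-140) + D(-14)) = (1/(-158) + 228)*(-1*(-140) + (1 + (-14)**2)) = (-1/158 + 228)*(140 + (1 + 196)) = 36023*(140 + 197)/158 = (36023/158)*337 = 12139751/158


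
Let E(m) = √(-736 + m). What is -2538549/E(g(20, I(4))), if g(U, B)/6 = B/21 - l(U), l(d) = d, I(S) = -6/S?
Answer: 2538549*I*√41965/5995 ≈ 86744.0*I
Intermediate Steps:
g(U, B) = -6*U + 2*B/7 (g(U, B) = 6*(B/21 - U) = 6*(-U + B/21) = -6*U + 2*B/7)
-2538549/E(g(20, I(4))) = -2538549/√(-736 + (-6*20 + 2*(-6/4)/7)) = -2538549/√(-736 + (-120 + 2*(-6*¼)/7)) = -2538549/√(-736 + (-120 + (2/7)*(-3/2))) = -2538549/√(-736 + (-120 - 3/7)) = -2538549/√(-736 - 843/7) = -2538549*(-I*√41965/5995) = -(-2538549)*I*√41965/5995 = 2538549*I*√41965/5995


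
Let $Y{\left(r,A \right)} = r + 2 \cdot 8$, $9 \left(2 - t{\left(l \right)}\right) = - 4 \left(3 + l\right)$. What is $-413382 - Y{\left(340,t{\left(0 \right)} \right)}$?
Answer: $-413738$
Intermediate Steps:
$t{\left(l \right)} = \frac{10}{3} + \frac{4 l}{9}$ ($t{\left(l \right)} = 2 - \frac{\left(-4\right) \left(3 + l\right)}{9} = 2 - \frac{-12 - 4 l}{9} = 2 + \left(\frac{4}{3} + \frac{4 l}{9}\right) = \frac{10}{3} + \frac{4 l}{9}$)
$Y{\left(r,A \right)} = 16 + r$ ($Y{\left(r,A \right)} = r + 16 = 16 + r$)
$-413382 - Y{\left(340,t{\left(0 \right)} \right)} = -413382 - \left(16 + 340\right) = -413382 - 356 = -413738$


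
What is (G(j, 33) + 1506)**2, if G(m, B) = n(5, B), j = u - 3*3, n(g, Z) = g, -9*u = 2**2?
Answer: 2283121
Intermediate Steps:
u = -4/9 (u = -1/9*2**2 = -1/9*4 = -4/9 ≈ -0.44444)
j = -85/9 (j = -4/9 - 3*3 = -4/9 - 9 = -85/9 ≈ -9.4444)
G(m, B) = 5
(G(j, 33) + 1506)**2 = (5 + 1506)**2 = 1511**2 = 2283121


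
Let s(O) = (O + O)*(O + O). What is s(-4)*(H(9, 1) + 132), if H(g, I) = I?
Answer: 8512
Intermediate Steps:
s(O) = 4*O² (s(O) = (2*O)*(2*O) = 4*O²)
s(-4)*(H(9, 1) + 132) = (4*(-4)²)*(1 + 132) = (4*16)*133 = 64*133 = 8512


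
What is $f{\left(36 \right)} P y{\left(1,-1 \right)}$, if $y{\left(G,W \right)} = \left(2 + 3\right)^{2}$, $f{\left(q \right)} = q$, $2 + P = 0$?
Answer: $-1800$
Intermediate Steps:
$P = -2$ ($P = -2 + 0 = -2$)
$y{\left(G,W \right)} = 25$ ($y{\left(G,W \right)} = 5^{2} = 25$)
$f{\left(36 \right)} P y{\left(1,-1 \right)} = 36 \left(\left(-2\right) 25\right) = 36 \left(-50\right) = -1800$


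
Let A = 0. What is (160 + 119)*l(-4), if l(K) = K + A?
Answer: -1116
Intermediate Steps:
l(K) = K (l(K) = K + 0 = K)
(160 + 119)*l(-4) = (160 + 119)*(-4) = 279*(-4) = -1116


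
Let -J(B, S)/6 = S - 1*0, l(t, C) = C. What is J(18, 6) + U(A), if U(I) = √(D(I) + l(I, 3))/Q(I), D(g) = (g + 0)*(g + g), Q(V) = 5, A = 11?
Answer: -36 + 7*√5/5 ≈ -32.870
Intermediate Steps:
J(B, S) = -6*S (J(B, S) = -6*(S - 1*0) = -6*(S + 0) = -6*S)
D(g) = 2*g² (D(g) = g*(2*g) = 2*g²)
U(I) = √(3 + 2*I²)/5 (U(I) = √(2*I² + 3)/5 = √(3 + 2*I²)*(⅕) = √(3 + 2*I²)/5)
J(18, 6) + U(A) = -6*6 + √(3 + 2*11²)/5 = -36 + √(3 + 2*121)/5 = -36 + √(3 + 242)/5 = -36 + √245/5 = -36 + (7*√5)/5 = -36 + 7*√5/5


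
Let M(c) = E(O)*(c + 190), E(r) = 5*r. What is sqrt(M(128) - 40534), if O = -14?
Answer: I*sqrt(62794) ≈ 250.59*I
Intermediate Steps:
M(c) = -13300 - 70*c (M(c) = (5*(-14))*(c + 190) = -70*(190 + c) = -13300 - 70*c)
sqrt(M(128) - 40534) = sqrt((-13300 - 70*128) - 40534) = sqrt((-13300 - 8960) - 40534) = sqrt(-22260 - 40534) = sqrt(-62794) = I*sqrt(62794)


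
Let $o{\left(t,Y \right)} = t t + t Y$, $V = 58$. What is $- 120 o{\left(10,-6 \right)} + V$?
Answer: $-4742$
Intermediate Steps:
$o{\left(t,Y \right)} = t^{2} + Y t$
$- 120 o{\left(10,-6 \right)} + V = - 120 \cdot 10 \left(-6 + 10\right) + 58 = - 120 \cdot 10 \cdot 4 + 58 = \left(-120\right) 40 + 58 = -4800 + 58 = -4742$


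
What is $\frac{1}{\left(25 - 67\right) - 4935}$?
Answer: $- \frac{1}{4977} \approx -0.00020092$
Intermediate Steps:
$\frac{1}{\left(25 - 67\right) - 4935} = \frac{1}{-42 - 4935} = \frac{1}{-4977} = - \frac{1}{4977}$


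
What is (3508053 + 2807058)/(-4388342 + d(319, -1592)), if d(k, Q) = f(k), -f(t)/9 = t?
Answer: -6315111/4391213 ≈ -1.4381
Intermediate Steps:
f(t) = -9*t
d(k, Q) = -9*k
(3508053 + 2807058)/(-4388342 + d(319, -1592)) = (3508053 + 2807058)/(-4388342 - 9*319) = 6315111/(-4388342 - 2871) = 6315111/(-4391213) = 6315111*(-1/4391213) = -6315111/4391213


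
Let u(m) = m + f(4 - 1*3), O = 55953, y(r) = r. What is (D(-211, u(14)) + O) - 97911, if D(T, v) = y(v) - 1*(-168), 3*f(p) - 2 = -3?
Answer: -125329/3 ≈ -41776.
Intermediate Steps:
f(p) = -⅓ (f(p) = ⅔ + (⅓)*(-3) = ⅔ - 1 = -⅓)
u(m) = -⅓ + m (u(m) = m - ⅓ = -⅓ + m)
D(T, v) = 168 + v (D(T, v) = v - 1*(-168) = v + 168 = 168 + v)
(D(-211, u(14)) + O) - 97911 = ((168 + (-⅓ + 14)) + 55953) - 97911 = ((168 + 41/3) + 55953) - 97911 = (545/3 + 55953) - 97911 = 168404/3 - 97911 = -125329/3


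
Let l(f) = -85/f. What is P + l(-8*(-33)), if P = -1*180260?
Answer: -47588725/264 ≈ -1.8026e+5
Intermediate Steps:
P = -180260
P + l(-8*(-33)) = -180260 - 85/((-8*(-33))) = -180260 - 85/264 = -47588725/264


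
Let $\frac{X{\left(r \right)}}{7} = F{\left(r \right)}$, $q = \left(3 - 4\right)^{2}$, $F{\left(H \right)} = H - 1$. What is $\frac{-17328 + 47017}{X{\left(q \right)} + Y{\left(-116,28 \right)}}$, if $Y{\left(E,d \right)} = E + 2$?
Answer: $- \frac{29689}{114} \approx -260.43$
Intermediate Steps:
$Y{\left(E,d \right)} = 2 + E$
$F{\left(H \right)} = -1 + H$
$q = 1$ ($q = \left(-1\right)^{2} = 1$)
$X{\left(r \right)} = -7 + 7 r$ ($X{\left(r \right)} = 7 \left(-1 + r\right) = -7 + 7 r$)
$\frac{-17328 + 47017}{X{\left(q \right)} + Y{\left(-116,28 \right)}} = \frac{-17328 + 47017}{\left(-7 + 7 \cdot 1\right) + \left(2 - 116\right)} = \frac{29689}{\left(-7 + 7\right) - 114} = \frac{29689}{0 - 114} = \frac{29689}{-114} = 29689 \left(- \frac{1}{114}\right) = - \frac{29689}{114}$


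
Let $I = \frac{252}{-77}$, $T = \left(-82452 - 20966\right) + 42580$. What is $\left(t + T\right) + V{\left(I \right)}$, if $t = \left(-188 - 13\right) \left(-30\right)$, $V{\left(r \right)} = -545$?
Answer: $-55353$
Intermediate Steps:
$T = -60838$ ($T = -103418 + 42580 = -60838$)
$I = - \frac{36}{11}$ ($I = 252 \left(- \frac{1}{77}\right) = - \frac{36}{11} \approx -3.2727$)
$t = 6030$ ($t = \left(-201\right) \left(-30\right) = 6030$)
$\left(t + T\right) + V{\left(I \right)} = \left(6030 - 60838\right) - 545 = -54808 - 545 = -55353$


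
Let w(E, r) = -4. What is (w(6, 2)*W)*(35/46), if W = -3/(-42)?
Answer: -5/23 ≈ -0.21739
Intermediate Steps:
W = 1/14 (W = -3*(-1/42) = 1/14 ≈ 0.071429)
(w(6, 2)*W)*(35/46) = (-4*1/14)*(35/46) = -10/46 = -2/7*35/46 = -5/23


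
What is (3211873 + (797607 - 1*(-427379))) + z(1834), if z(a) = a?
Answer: 4438693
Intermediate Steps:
(3211873 + (797607 - 1*(-427379))) + z(1834) = (3211873 + (797607 - 1*(-427379))) + 1834 = (3211873 + (797607 + 427379)) + 1834 = (3211873 + 1224986) + 1834 = 4436859 + 1834 = 4438693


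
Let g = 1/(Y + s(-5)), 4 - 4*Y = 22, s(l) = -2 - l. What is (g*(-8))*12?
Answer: 64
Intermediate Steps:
Y = -9/2 (Y = 1 - ¼*22 = 1 - 11/2 = -9/2 ≈ -4.5000)
g = -⅔ (g = 1/(-9/2 + (-2 - 1*(-5))) = 1/(-9/2 + (-2 + 5)) = 1/(-9/2 + 3) = 1/(-3/2) = -⅔ ≈ -0.66667)
(g*(-8))*12 = -⅔*(-8)*12 = (16/3)*12 = 64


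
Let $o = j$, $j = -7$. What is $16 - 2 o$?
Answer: $30$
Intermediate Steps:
$o = -7$
$16 - 2 o = 16 - -14 = 16 + 14 = 30$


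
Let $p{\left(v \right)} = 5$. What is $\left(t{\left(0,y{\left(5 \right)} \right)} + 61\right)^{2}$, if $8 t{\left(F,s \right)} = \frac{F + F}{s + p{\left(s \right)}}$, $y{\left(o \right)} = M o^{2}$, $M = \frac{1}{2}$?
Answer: $3721$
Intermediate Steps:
$M = \frac{1}{2} \approx 0.5$
$y{\left(o \right)} = \frac{o^{2}}{2}$
$t{\left(F,s \right)} = \frac{F}{4 \left(5 + s\right)}$ ($t{\left(F,s \right)} = \frac{\left(F + F\right) \frac{1}{s + 5}}{8} = \frac{2 F \frac{1}{5 + s}}{8} = \frac{F}{4 \left(5 + s\right)}$)
$\left(t{\left(0,y{\left(5 \right)} \right)} + 61\right)^{2} = \left(\frac{1}{4} \cdot 0 \frac{1}{5 + \frac{5^{2}}{2}} + 61\right)^{2} = \left(\frac{1}{4} \cdot 0 \frac{1}{5 + \frac{1}{2} \cdot 25} + 61\right)^{2} = \left(\frac{1}{4} \cdot 0 \frac{1}{5 + \frac{25}{2}} + 61\right)^{2} = \left(\frac{1}{4} \cdot 0 \frac{1}{\frac{35}{2}} + 61\right)^{2} = \left(\frac{1}{4} \cdot 0 \cdot \frac{2}{35} + 61\right)^{2} = \left(0 + 61\right)^{2} = 61^{2} = 3721$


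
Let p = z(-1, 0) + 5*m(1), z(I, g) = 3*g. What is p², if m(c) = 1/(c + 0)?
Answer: 25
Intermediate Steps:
m(c) = 1/c
p = 5 (p = 3*0 + 5/1 = 0 + 5*1 = 0 + 5 = 5)
p² = 5² = 25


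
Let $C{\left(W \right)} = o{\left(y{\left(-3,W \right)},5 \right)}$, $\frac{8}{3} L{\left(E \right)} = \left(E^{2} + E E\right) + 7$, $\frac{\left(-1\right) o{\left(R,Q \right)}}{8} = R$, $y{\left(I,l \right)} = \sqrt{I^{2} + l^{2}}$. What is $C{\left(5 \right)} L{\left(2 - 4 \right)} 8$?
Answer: $- 360 \sqrt{34} \approx -2099.1$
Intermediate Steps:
$o{\left(R,Q \right)} = - 8 R$
$L{\left(E \right)} = \frac{21}{8} + \frac{3 E^{2}}{4}$ ($L{\left(E \right)} = \frac{3 \left(\left(E^{2} + E E\right) + 7\right)}{8} = \frac{3 \left(\left(E^{2} + E^{2}\right) + 7\right)}{8} = \frac{3 \left(2 E^{2} + 7\right)}{8} = \frac{3 \left(7 + 2 E^{2}\right)}{8} = \frac{21}{8} + \frac{3 E^{2}}{4}$)
$C{\left(W \right)} = - 8 \sqrt{9 + W^{2}}$ ($C{\left(W \right)} = - 8 \sqrt{\left(-3\right)^{2} + W^{2}} = - 8 \sqrt{9 + W^{2}}$)
$C{\left(5 \right)} L{\left(2 - 4 \right)} 8 = - 8 \sqrt{9 + 5^{2}} \left(\frac{21}{8} + \frac{3 \left(2 - 4\right)^{2}}{4}\right) 8 = - 8 \sqrt{9 + 25} \left(\frac{21}{8} + \frac{3 \left(-2\right)^{2}}{4}\right) 8 = - 8 \sqrt{34} \left(\frac{21}{8} + \frac{3}{4} \cdot 4\right) 8 = - 8 \sqrt{34} \left(\frac{21}{8} + 3\right) 8 = - 8 \sqrt{34} \cdot \frac{45}{8} \cdot 8 = - 45 \sqrt{34} \cdot 8 = - 360 \sqrt{34}$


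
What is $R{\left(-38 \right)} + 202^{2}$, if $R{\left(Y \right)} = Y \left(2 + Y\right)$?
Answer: $42172$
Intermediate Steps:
$R{\left(-38 \right)} + 202^{2} = - 38 \left(2 - 38\right) + 202^{2} = \left(-38\right) \left(-36\right) + 40804 = 1368 + 40804 = 42172$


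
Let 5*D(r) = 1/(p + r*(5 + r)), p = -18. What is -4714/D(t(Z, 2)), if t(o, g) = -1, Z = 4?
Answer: 518540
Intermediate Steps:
D(r) = 1/(5*(-18 + r*(5 + r)))
-4714/D(t(Z, 2)) = -4714/(1/(5*(-18 + (-1)**2 + 5*(-1)))) = -4714/(1/(5*(-18 + 1 - 5))) = -4714/((1/5)/(-22)) = -4714/((1/5)*(-1/22)) = -4714/(-1/110) = -4714*(-110) = 518540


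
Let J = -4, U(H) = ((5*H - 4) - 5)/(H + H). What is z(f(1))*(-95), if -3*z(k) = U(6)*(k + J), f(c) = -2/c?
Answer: -665/2 ≈ -332.50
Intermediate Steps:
U(H) = (-9 + 5*H)/(2*H) (U(H) = ((-4 + 5*H) - 5)/((2*H)) = (-9 + 5*H)*(1/(2*H)) = (-9 + 5*H)/(2*H))
z(k) = 7/3 - 7*k/12 (z(k) = -(½)*(-9 + 5*6)/6*(k - 4)/3 = -(½)*(⅙)*(-9 + 30)*(-4 + k)/3 = -(½)*(⅙)*21*(-4 + k)/3 = -7*(-4 + k)/12 = -(-7 + 7*k/4)/3 = 7/3 - 7*k/12)
z(f(1))*(-95) = (7/3 - (-7)/(6*1))*(-95) = (7/3 - (-7)/6)*(-95) = (7/3 - 7/12*(-2))*(-95) = (7/3 + 7/6)*(-95) = (7/2)*(-95) = -665/2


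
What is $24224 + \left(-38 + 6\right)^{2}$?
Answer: $25248$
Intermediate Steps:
$24224 + \left(-38 + 6\right)^{2} = 24224 + \left(-32\right)^{2} = 24224 + 1024 = 25248$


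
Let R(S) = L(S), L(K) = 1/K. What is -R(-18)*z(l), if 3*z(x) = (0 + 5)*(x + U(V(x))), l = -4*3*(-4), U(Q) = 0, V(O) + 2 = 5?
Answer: 40/9 ≈ 4.4444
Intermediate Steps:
V(O) = 3 (V(O) = -2 + 5 = 3)
l = 48 (l = -12*(-4) = 48)
R(S) = 1/S
z(x) = 5*x/3 (z(x) = ((0 + 5)*(x + 0))/3 = (5*x)/3 = 5*x/3)
-R(-18)*z(l) = -(5/3)*48/(-18) = -(-1)*80/18 = -1*(-40/9) = 40/9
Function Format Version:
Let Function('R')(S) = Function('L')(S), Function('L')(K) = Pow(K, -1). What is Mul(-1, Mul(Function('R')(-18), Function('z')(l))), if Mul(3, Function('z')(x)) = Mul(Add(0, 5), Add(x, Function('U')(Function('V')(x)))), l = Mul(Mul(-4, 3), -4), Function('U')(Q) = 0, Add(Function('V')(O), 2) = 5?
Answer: Rational(40, 9) ≈ 4.4444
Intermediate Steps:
Function('V')(O) = 3 (Function('V')(O) = Add(-2, 5) = 3)
l = 48 (l = Mul(-12, -4) = 48)
Function('R')(S) = Pow(S, -1)
Function('z')(x) = Mul(Rational(5, 3), x) (Function('z')(x) = Mul(Rational(1, 3), Mul(Add(0, 5), Add(x, 0))) = Mul(Rational(1, 3), Mul(5, x)) = Mul(Rational(5, 3), x))
Mul(-1, Mul(Function('R')(-18), Function('z')(l))) = Mul(-1, Mul(Pow(-18, -1), Mul(Rational(5, 3), 48))) = Mul(-1, Mul(Rational(-1, 18), 80)) = Mul(-1, Rational(-40, 9)) = Rational(40, 9)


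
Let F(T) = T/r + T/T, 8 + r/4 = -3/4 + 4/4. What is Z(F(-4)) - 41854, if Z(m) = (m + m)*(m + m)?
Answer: -40216794/961 ≈ -41849.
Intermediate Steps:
r = -31 (r = -32 + 4*(-3/4 + 4/4) = -32 + 4*(-3*1/4 + 4*(1/4)) = -32 + 4*(-3/4 + 1) = -32 + 4*(1/4) = -32 + 1 = -31)
F(T) = 1 - T/31 (F(T) = T/(-31) + T/T = T*(-1/31) + 1 = -T/31 + 1 = 1 - T/31)
Z(m) = 4*m**2 (Z(m) = (2*m)*(2*m) = 4*m**2)
Z(F(-4)) - 41854 = 4*(1 - 1/31*(-4))**2 - 41854 = 4*(1 + 4/31)**2 - 41854 = 4*(35/31)**2 - 41854 = 4*(1225/961) - 41854 = 4900/961 - 41854 = -40216794/961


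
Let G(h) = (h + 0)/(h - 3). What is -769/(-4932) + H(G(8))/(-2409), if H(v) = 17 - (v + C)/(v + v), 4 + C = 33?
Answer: 2421119/15841584 ≈ 0.15283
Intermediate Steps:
C = 29 (C = -4 + 33 = 29)
G(h) = h/(-3 + h)
H(v) = 17 - (29 + v)/(2*v) (H(v) = 17 - (v + 29)/(v + v) = 17 - (29 + v)/(2*v))
-769/(-4932) + H(G(8))/(-2409) = -769/(-4932) + ((-29 + 33*(8/(-3 + 8)))/(2*((8/(-3 + 8)))))/(-2409) = -769*(-1/4932) + ((-29 + 33*(8/5))/(2*((8/5))))*(-1/2409) = 769/4932 + ((-29 + 33*(8*(⅕)))/(2*((8*(⅕)))))*(-1/2409) = 769/4932 + ((-29 + 33*(8/5))/(2*(8/5)))*(-1/2409) = 769/4932 + ((½)*(5/8)*(-29 + 264/5))*(-1/2409) = 769/4932 + ((½)*(5/8)*(119/5))*(-1/2409) = 769/4932 + (119/16)*(-1/2409) = 769/4932 - 119/38544 = 2421119/15841584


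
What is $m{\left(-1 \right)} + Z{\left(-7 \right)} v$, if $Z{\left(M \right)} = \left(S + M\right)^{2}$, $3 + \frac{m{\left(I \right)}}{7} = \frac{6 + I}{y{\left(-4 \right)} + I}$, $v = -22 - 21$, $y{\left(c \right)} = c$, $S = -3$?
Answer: $-4328$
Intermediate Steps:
$v = -43$ ($v = -22 - 21 = -43$)
$m{\left(I \right)} = -21 + \frac{7 \left(6 + I\right)}{-4 + I}$ ($m{\left(I \right)} = -21 + 7 \frac{6 + I}{-4 + I} = -21 + \frac{7 \left(6 + I\right)}{-4 + I}$)
$Z{\left(M \right)} = \left(-3 + M\right)^{2}$
$m{\left(-1 \right)} + Z{\left(-7 \right)} v = \frac{14 \left(9 - -1\right)}{-4 - 1} + \left(-3 - 7\right)^{2} \left(-43\right) = \frac{14 \left(9 + 1\right)}{-5} + \left(-10\right)^{2} \left(-43\right) = 14 \left(- \frac{1}{5}\right) 10 + 100 \left(-43\right) = -28 - 4300 = -4328$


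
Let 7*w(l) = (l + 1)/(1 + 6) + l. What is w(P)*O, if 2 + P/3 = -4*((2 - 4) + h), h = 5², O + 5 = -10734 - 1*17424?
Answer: 63507565/49 ≈ 1.2961e+6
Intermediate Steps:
O = -28163 (O = -5 + (-10734 - 1*17424) = -5 + (-10734 - 17424) = -5 - 28158 = -28163)
h = 25
P = -282 (P = -6 + 3*(-4*((2 - 4) + 25)) = -6 + 3*(-4*(-2 + 25)) = -6 + 3*(-4*23) = -6 + 3*(-92) = -6 - 276 = -282)
w(l) = 1/49 + 8*l/49 (w(l) = ((l + 1)/(1 + 6) + l)/7 = ((1 + l)/7 + l)/7 = ((1 + l)*(⅐) + l)/7 = ((⅐ + l/7) + l)/7 = (⅐ + 8*l/7)/7 = 1/49 + 8*l/49)
w(P)*O = (1/49 + (8/49)*(-282))*(-28163) = (1/49 - 2256/49)*(-28163) = -2255/49*(-28163) = 63507565/49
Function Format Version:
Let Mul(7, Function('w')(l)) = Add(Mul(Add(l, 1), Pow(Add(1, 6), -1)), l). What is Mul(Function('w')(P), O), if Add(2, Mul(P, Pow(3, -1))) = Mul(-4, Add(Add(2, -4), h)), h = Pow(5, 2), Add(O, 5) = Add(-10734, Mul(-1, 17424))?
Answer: Rational(63507565, 49) ≈ 1.2961e+6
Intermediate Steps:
O = -28163 (O = Add(-5, Add(-10734, Mul(-1, 17424))) = Add(-5, Add(-10734, -17424)) = Add(-5, -28158) = -28163)
h = 25
P = -282 (P = Add(-6, Mul(3, Mul(-4, Add(Add(2, -4), 25)))) = Add(-6, Mul(3, Mul(-4, Add(-2, 25)))) = Add(-6, Mul(3, Mul(-4, 23))) = Add(-6, Mul(3, -92)) = Add(-6, -276) = -282)
Function('w')(l) = Add(Rational(1, 49), Mul(Rational(8, 49), l)) (Function('w')(l) = Mul(Rational(1, 7), Add(Mul(Add(l, 1), Pow(Add(1, 6), -1)), l)) = Mul(Rational(1, 7), Add(Mul(Add(1, l), Pow(7, -1)), l)) = Mul(Rational(1, 7), Add(Mul(Add(1, l), Rational(1, 7)), l)) = Mul(Rational(1, 7), Add(Add(Rational(1, 7), Mul(Rational(1, 7), l)), l)) = Mul(Rational(1, 7), Add(Rational(1, 7), Mul(Rational(8, 7), l))) = Add(Rational(1, 49), Mul(Rational(8, 49), l)))
Mul(Function('w')(P), O) = Mul(Add(Rational(1, 49), Mul(Rational(8, 49), -282)), -28163) = Mul(Add(Rational(1, 49), Rational(-2256, 49)), -28163) = Mul(Rational(-2255, 49), -28163) = Rational(63507565, 49)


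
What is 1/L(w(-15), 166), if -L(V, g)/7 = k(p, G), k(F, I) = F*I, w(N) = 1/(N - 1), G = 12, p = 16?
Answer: -1/1344 ≈ -0.00074405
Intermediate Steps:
w(N) = 1/(-1 + N)
L(V, g) = -1344 (L(V, g) = -112*12 = -7*192 = -1344)
1/L(w(-15), 166) = 1/(-1344) = -1/1344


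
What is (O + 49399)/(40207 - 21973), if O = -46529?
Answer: 1435/9117 ≈ 0.15740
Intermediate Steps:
(O + 49399)/(40207 - 21973) = (-46529 + 49399)/(40207 - 21973) = 2870/18234 = 2870*(1/18234) = 1435/9117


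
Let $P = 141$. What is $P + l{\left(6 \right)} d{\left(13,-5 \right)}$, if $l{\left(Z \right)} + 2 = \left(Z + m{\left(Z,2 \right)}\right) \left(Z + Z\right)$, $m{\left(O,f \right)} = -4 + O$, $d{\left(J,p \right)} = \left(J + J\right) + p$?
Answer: $2115$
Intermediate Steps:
$d{\left(J,p \right)} = p + 2 J$ ($d{\left(J,p \right)} = 2 J + p = p + 2 J$)
$l{\left(Z \right)} = -2 + 2 Z \left(-4 + 2 Z\right)$ ($l{\left(Z \right)} = -2 + \left(Z + \left(-4 + Z\right)\right) \left(Z + Z\right) = -2 + \left(-4 + 2 Z\right) 2 Z = -2 + 2 Z \left(-4 + 2 Z\right)$)
$P + l{\left(6 \right)} d{\left(13,-5 \right)} = 141 + \left(-2 - 48 + 4 \cdot 6^{2}\right) \left(-5 + 2 \cdot 13\right) = 141 + \left(-2 - 48 + 4 \cdot 36\right) \left(-5 + 26\right) = 141 + \left(-2 - 48 + 144\right) 21 = 141 + 94 \cdot 21 = 141 + 1974 = 2115$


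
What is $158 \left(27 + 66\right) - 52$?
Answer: $14642$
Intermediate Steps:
$158 \left(27 + 66\right) - 52 = 158 \cdot 93 - 52 = 14694 - 52 = 14642$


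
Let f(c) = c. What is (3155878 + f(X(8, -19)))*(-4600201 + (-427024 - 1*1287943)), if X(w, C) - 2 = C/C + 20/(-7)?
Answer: -139509304617696/7 ≈ -1.9930e+13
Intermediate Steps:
X(w, C) = 1/7 (X(w, C) = 2 + (C/C + 20/(-7)) = 2 + (1 + 20*(-1/7)) = 2 + (1 - 20/7) = 2 - 13/7 = 1/7)
(3155878 + f(X(8, -19)))*(-4600201 + (-427024 - 1*1287943)) = (3155878 + 1/7)*(-4600201 + (-427024 - 1*1287943)) = 22091147*(-4600201 + (-427024 - 1287943))/7 = 22091147*(-4600201 - 1714967)/7 = (22091147/7)*(-6315168) = -139509304617696/7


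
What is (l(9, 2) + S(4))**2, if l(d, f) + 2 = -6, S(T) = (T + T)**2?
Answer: 3136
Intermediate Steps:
S(T) = 4*T**2 (S(T) = (2*T)**2 = 4*T**2)
l(d, f) = -8 (l(d, f) = -2 - 6 = -8)
(l(9, 2) + S(4))**2 = (-8 + 4*4**2)**2 = (-8 + 4*16)**2 = (-8 + 64)**2 = 56**2 = 3136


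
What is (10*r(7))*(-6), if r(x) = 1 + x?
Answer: -480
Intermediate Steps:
(10*r(7))*(-6) = (10*(1 + 7))*(-6) = (10*8)*(-6) = 80*(-6) = -480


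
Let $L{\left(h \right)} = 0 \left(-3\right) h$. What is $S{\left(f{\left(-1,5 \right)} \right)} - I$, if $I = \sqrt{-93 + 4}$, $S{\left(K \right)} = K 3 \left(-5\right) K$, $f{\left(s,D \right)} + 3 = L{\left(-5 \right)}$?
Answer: $-135 - i \sqrt{89} \approx -135.0 - 9.434 i$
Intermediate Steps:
$L{\left(h \right)} = 0$ ($L{\left(h \right)} = 0 h = 0$)
$f{\left(s,D \right)} = -3$ ($f{\left(s,D \right)} = -3 + 0 = -3$)
$S{\left(K \right)} = - 15 K^{2}$ ($S{\left(K \right)} = K \left(- 15 K\right) = - 15 K^{2}$)
$I = i \sqrt{89}$ ($I = \sqrt{-89} = i \sqrt{89} \approx 9.434 i$)
$S{\left(f{\left(-1,5 \right)} \right)} - I = - 15 \left(-3\right)^{2} - i \sqrt{89} = \left(-15\right) 9 - i \sqrt{89} = -135 - i \sqrt{89}$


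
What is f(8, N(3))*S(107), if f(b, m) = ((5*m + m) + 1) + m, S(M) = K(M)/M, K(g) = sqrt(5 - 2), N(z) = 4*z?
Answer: 85*sqrt(3)/107 ≈ 1.3759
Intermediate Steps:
K(g) = sqrt(3)
S(M) = sqrt(3)/M
f(b, m) = 1 + 7*m (f(b, m) = (6*m + 1) + m = (1 + 6*m) + m = 1 + 7*m)
f(8, N(3))*S(107) = (1 + 7*(4*3))*(sqrt(3)/107) = (1 + 7*12)*(sqrt(3)*(1/107)) = (1 + 84)*(sqrt(3)/107) = 85*(sqrt(3)/107) = 85*sqrt(3)/107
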